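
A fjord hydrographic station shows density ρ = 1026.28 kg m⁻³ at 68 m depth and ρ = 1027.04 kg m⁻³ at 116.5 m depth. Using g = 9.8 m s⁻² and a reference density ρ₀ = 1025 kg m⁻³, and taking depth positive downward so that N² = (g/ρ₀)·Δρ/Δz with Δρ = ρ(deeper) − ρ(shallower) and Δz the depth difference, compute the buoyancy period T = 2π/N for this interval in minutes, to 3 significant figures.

Δρ = 1027.04 − 1026.28 = 0.76 kg m⁻³ over Δz = 116.5 − 68 = 48.5 m.
N² = (9.8/1025) × (0.76/48.5) = 1.4982 × 10⁻⁴ s⁻².
N = √(1.4982 × 10⁻⁴) = 0.012240 rad s⁻¹, so T = 2π/N = 513.33 s = 8.5555 min ≈ 8.56 min.
N² > 0, so the interval is statically stable.

8.56 min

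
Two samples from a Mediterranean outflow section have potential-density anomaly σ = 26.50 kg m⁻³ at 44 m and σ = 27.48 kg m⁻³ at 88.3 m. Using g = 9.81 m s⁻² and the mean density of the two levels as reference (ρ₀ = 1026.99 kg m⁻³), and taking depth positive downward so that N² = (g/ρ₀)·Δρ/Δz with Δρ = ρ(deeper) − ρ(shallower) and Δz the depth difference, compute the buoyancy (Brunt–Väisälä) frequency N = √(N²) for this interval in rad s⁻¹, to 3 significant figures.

Δρ = 1027.48 − 1026.50 = 0.98 kg m⁻³ over Δz = 88.3 − 44 = 44.3 m.
N² = (9.81/1026.99) × (0.98/44.3) = 2.1131 × 10⁻⁴ s⁻².
N = √(2.1131 × 10⁻⁴) = 0.014537 rad s⁻¹ ≈ 0.0145 rad s⁻¹.

0.0145 rad s⁻¹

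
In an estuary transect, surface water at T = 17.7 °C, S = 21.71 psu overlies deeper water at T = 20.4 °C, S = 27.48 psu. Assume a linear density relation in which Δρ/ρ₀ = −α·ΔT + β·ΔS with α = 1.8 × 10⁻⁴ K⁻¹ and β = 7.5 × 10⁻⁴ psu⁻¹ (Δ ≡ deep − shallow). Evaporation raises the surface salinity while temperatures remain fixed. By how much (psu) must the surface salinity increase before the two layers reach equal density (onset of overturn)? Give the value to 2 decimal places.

Neutral buoyancy requires −α(T_deep − T_surf) + β(S_deep − S_surf′) = 0.
S_surf′ = S_deep − (α/β)·ΔT = 27.48 − (1.8 × 10⁻⁴/7.5 × 10⁻⁴)·(+2.7) = 26.8320 psu.
Increase required: 26.8320 − 21.71 = 5.1220 psu.

5.12 psu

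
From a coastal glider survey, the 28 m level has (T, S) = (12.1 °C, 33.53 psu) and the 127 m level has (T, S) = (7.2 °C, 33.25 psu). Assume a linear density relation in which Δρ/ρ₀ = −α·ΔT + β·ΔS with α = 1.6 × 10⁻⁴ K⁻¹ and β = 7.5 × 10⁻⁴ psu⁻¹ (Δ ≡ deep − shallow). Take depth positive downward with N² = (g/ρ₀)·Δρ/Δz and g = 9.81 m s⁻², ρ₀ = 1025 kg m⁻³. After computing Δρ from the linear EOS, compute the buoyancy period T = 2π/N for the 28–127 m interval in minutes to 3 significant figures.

13.9 min

ΔT = -4.9 K, ΔS = -0.28 psu (deep − shallow).
Δρ/ρ₀ = −αΔT + βΔS = 7.84 × 10⁻⁴ − 2.10 × 10⁻⁴ = 5.74 × 10⁻⁴, so Δρ ≈ 0.5884 kg m⁻³.
N² = (g/ρ₀)·Δρ/Δz = g·(Δρ/ρ₀)/Δz = 9.81 × 5.74 × 10⁻⁴ / 99 = 5.6878 × 10⁻⁵ s⁻².
N = √(5.6878 × 10⁻⁵) = 7.5418 × 10⁻³ rad s⁻¹ → T = 2π/N = 833.11 s = 13.885 min ≈ 13.9 min.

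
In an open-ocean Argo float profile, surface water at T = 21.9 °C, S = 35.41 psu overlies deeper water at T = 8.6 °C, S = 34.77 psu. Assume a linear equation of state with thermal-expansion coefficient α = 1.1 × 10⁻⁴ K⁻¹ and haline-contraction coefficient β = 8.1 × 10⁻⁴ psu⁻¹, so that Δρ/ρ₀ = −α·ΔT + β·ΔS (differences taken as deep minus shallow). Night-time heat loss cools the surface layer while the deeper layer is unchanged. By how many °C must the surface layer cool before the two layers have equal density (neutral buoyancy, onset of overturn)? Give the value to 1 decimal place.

Neutral buoyancy requires Δρ = 0, i.e. −α(T_deep − T_surf′) + β(S_deep − S_surf) = 0.
T_surf′ = T_deep − (β/α)·ΔS = 8.6 − (8.1 × 10⁻⁴/1.1 × 10⁻⁴)·(-0.64) = 13.313 °C.
Cooling required: 21.9 − (13.313) = 8.587 °C.

8.6 °C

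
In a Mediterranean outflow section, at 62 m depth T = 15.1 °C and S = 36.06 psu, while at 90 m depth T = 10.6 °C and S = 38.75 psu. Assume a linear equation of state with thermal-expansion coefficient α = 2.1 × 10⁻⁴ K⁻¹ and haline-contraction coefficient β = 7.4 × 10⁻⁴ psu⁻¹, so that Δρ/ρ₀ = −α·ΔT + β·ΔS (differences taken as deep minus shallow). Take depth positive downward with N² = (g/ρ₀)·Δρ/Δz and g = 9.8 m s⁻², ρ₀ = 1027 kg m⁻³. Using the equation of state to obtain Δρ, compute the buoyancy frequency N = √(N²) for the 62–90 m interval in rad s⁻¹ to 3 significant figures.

ΔT = -4.5 K, ΔS = +2.69 psu (deep − shallow).
Δρ/ρ₀ = −αΔT + βΔS = 9.45 × 10⁻⁴ + 1.9906 × 10⁻³ = 2.9356 × 10⁻³, so Δρ ≈ 3.015 kg m⁻³.
N² = (g/ρ₀)·Δρ/Δz = g·(Δρ/ρ₀)/Δz = 9.8 × 2.9356 × 10⁻³ / 28 = 1.0275 × 10⁻³ s⁻².
N = √(1.0275 × 10⁻³) = 0.032055 rad s⁻¹ ≈ 0.0321 rad s⁻¹.

0.0321 rad s⁻¹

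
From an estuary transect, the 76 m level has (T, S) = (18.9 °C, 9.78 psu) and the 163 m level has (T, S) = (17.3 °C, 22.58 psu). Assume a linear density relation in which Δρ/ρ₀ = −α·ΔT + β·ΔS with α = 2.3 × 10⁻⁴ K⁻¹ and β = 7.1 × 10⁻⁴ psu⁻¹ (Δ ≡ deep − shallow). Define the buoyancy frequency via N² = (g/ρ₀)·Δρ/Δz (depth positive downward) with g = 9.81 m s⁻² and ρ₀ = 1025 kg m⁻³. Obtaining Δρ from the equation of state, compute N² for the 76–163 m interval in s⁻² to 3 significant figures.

1.07 × 10⁻³ s⁻²

ΔT = -1.6 K, ΔS = +12.80 psu (deep − shallow).
Δρ/ρ₀ = −αΔT + βΔS = 3.68 × 10⁻⁴ + 9.088 × 10⁻³ = 9.456 × 10⁻³, so Δρ ≈ 9.692 kg m⁻³.
N² = (g/ρ₀)·Δρ/Δz = g·(Δρ/ρ₀)/Δz = 9.81 × 9.456 × 10⁻³ / 87 = 1.0662 × 10⁻³ s⁻² ≈ 1.07 × 10⁻³ s⁻².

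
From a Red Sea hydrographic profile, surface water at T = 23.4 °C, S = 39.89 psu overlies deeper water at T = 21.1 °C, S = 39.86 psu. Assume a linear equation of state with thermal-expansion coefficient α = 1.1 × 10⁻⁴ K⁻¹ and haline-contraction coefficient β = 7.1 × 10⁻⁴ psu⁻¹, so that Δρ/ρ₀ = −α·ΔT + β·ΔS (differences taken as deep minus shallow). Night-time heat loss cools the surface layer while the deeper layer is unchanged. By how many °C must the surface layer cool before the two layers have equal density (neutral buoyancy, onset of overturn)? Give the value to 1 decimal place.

Neutral buoyancy requires Δρ = 0, i.e. −α(T_deep − T_surf′) + β(S_deep − S_surf) = 0.
T_surf′ = T_deep − (β/α)·ΔS = 21.1 − (7.1 × 10⁻⁴/1.1 × 10⁻⁴)·(-0.03) = 21.294 °C.
Cooling required: 23.4 − (21.294) = 2.106 °C.

2.1 °C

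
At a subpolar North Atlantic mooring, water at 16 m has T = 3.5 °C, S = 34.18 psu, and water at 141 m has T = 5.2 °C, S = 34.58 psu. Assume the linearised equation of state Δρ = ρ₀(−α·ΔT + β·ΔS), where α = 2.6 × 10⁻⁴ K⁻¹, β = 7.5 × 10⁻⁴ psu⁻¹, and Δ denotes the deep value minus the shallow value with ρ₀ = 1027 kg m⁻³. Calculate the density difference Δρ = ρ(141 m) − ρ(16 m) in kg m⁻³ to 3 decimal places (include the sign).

-0.146 kg m⁻³

ΔT = +1.7 K, ΔS = +0.40 psu (deep − shallow).
Δρ/ρ₀ = −(2.6 × 10⁻⁴)(+1.7) + (7.5 × 10⁻⁴)(+0.40) = -1.42 × 10⁻⁴.
Δρ = 1027 × (-1.42 × 10⁻⁴) = -0.146 kg m⁻³.
Negative Δρ: lighter below, statically unstable.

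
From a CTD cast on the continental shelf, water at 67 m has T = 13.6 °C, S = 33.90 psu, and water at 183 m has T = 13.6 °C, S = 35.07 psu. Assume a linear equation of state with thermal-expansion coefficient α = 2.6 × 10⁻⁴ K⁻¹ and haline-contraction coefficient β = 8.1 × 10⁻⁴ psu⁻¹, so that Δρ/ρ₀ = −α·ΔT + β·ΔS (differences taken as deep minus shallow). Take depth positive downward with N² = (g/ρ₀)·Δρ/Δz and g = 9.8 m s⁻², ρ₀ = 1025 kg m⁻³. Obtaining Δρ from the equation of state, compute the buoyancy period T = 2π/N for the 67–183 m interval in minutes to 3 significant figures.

ΔT = +0.0 K, ΔS = +1.17 psu (deep − shallow).
Δρ/ρ₀ = −αΔT + βΔS = 0 + 9.477 × 10⁻⁴ = 9.477 × 10⁻⁴, so Δρ ≈ 0.9714 kg m⁻³.
N² = (g/ρ₀)·Δρ/Δz = g·(Δρ/ρ₀)/Δz = 9.8 × 9.477 × 10⁻⁴ / 116 = 8.0064 × 10⁻⁵ s⁻².
N = √(8.0064 × 10⁻⁵) = 8.9478 × 10⁻³ rad s⁻¹ → T = 2π/N = 702.20 s = 11.703 min ≈ 11.7 min.

11.7 min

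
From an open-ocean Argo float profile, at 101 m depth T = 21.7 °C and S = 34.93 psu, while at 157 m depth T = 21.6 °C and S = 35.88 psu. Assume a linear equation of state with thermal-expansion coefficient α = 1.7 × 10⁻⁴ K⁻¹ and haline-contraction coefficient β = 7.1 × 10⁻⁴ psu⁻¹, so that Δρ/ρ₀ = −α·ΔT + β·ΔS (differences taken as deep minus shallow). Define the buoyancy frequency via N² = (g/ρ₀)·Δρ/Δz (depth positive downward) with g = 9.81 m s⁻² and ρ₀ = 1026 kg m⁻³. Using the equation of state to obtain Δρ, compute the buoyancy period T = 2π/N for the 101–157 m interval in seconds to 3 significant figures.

571 s

ΔT = -0.1 K, ΔS = +0.95 psu (deep − shallow).
Δρ/ρ₀ = −αΔT + βΔS = 1.70 × 10⁻⁵ + 6.745 × 10⁻⁴ = 6.915 × 10⁻⁴, so Δρ ≈ 0.7095 kg m⁻³.
N² = (g/ρ₀)·Δρ/Δz = g·(Δρ/ρ₀)/Δz = 9.81 × 6.915 × 10⁻⁴ / 56 = 1.2114 × 10⁻⁴ s⁻².
N = √(1.2114 × 10⁻⁴) = 0.011006 rad s⁻¹ → T = 2π/N = 570.89 s ≈ 571 s.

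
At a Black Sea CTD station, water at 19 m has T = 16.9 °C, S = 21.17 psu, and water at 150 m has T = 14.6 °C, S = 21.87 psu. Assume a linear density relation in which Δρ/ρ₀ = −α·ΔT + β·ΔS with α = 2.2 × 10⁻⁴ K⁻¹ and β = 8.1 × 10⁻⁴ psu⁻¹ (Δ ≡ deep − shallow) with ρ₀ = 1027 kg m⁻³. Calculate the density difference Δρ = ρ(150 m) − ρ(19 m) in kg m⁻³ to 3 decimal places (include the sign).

+1.102 kg m⁻³

ΔT = -2.3 K, ΔS = +0.70 psu (deep − shallow).
Δρ/ρ₀ = −(2.2 × 10⁻⁴)(-2.3) + (8.1 × 10⁻⁴)(+0.70) = 1.073 × 10⁻³.
Δρ = 1027 × (1.073 × 10⁻³) = +1.102 kg m⁻³.
Positive Δρ: denser below, stable.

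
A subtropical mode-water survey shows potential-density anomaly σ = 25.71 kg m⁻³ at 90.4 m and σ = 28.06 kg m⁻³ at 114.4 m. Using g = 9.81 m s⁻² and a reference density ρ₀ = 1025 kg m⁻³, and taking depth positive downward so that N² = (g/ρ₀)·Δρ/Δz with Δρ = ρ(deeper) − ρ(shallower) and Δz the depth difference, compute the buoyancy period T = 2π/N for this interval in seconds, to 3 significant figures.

Δρ = 1028.06 − 1025.71 = 2.35 kg m⁻³ over Δz = 114.4 − 90.4 = 24 m.
N² = (9.81/1025) × (2.35/24) = 9.3713 × 10⁻⁴ s⁻².
N = √(9.3713 × 10⁻⁴) = 0.030613 rad s⁻¹, so T = 2π/N = 205.25 s ≈ 205 s.
A positive N² confirms static stability across the interval.

205 s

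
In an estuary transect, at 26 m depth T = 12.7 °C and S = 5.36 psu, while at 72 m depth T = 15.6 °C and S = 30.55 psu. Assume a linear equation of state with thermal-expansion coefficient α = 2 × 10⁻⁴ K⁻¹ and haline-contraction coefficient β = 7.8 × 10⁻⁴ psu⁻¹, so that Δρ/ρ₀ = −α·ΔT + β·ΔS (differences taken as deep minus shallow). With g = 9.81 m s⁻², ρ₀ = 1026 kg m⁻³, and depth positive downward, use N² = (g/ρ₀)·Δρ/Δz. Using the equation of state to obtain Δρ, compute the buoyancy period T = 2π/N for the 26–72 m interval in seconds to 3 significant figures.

ΔT = +2.9 K, ΔS = +25.19 psu (deep − shallow).
Δρ/ρ₀ = −αΔT + βΔS = -5.80 × 10⁻⁴ + 0.0196482 = 0.0190682, so Δρ ≈ 19.56 kg m⁻³.
N² = (g/ρ₀)·Δρ/Δz = g·(Δρ/ρ₀)/Δz = 9.81 × 0.0190682 / 46 = 4.0665 × 10⁻³ s⁻².
N = √(4.0665 × 10⁻³) = 0.063769 rad s⁻¹ → T = 2π/N = 98.530 s ≈ 98.5 s.

98.5 s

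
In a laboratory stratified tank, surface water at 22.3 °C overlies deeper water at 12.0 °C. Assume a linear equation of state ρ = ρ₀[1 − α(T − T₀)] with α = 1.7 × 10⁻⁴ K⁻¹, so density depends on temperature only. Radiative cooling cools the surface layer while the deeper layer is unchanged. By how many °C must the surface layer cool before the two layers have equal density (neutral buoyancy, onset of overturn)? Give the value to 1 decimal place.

10.3 °C

With temperature the only control, equal density requires T_surf′ = T_deep.
T_surf′ = 12.0 °C.
Cooling required: 22.3 − 12.0 = 10.3 °C.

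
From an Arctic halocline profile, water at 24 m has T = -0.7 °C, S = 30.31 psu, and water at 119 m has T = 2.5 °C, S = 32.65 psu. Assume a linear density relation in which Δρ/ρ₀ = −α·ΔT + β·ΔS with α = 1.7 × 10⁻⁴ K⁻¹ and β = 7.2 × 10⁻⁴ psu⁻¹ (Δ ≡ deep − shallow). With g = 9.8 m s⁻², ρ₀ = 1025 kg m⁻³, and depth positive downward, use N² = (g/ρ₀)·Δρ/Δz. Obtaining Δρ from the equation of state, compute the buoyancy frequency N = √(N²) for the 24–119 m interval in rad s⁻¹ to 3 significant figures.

ΔT = +3.2 K, ΔS = +2.34 psu (deep − shallow).
Δρ/ρ₀ = −αΔT + βΔS = -5.44 × 10⁻⁴ + 1.6848 × 10⁻³ = 1.1408 × 10⁻³, so Δρ ≈ 1.169 kg m⁻³.
N² = (g/ρ₀)·Δρ/Δz = g·(Δρ/ρ₀)/Δz = 9.8 × 1.1408 × 10⁻³ / 95 = 1.1768 × 10⁻⁴ s⁻².
N = √(1.1768 × 10⁻⁴) = 0.010848 rad s⁻¹ ≈ 0.0108 rad s⁻¹.

0.0108 rad s⁻¹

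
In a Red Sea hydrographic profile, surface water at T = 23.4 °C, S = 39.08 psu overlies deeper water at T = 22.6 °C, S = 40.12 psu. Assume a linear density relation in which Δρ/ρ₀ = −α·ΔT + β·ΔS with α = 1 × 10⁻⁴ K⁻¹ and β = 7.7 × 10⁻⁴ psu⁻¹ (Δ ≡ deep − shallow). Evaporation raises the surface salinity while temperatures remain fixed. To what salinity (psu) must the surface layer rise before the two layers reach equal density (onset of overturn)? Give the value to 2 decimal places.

40.22 psu

Neutral buoyancy requires −α(T_deep − T_surf) + β(S_deep − S_surf′) = 0.
S_surf′ = S_deep − (α/β)·ΔT = 40.12 − (1 × 10⁻⁴/7.7 × 10⁻⁴)·(-0.8) = 40.2239 psu.
Increase required: 40.2239 − 39.08 = 1.1439 psu.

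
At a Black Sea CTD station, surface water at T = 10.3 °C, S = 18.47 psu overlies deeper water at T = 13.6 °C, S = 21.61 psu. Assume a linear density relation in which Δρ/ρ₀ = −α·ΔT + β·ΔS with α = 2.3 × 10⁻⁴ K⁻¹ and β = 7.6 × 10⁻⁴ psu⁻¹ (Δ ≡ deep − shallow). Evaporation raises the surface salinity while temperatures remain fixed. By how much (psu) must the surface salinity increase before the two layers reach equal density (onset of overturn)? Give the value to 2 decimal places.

2.14 psu

Neutral buoyancy requires −α(T_deep − T_surf) + β(S_deep − S_surf′) = 0.
S_surf′ = S_deep − (α/β)·ΔT = 21.61 − (2.3 × 10⁻⁴/7.6 × 10⁻⁴)·(+3.3) = 20.6113 psu.
Increase required: 20.6113 − 18.47 = 2.1413 psu.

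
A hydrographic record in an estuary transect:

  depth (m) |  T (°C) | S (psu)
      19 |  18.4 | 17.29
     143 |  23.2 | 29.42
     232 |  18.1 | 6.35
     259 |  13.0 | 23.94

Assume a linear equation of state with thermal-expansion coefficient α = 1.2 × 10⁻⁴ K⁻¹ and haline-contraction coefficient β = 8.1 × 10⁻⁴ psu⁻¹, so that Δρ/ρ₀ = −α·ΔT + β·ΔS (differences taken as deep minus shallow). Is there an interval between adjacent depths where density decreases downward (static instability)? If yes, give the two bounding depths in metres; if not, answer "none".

143–232 m

Evaluate Δρ/ρ₀ = −αΔT + βΔS across each adjacent pair:
  19–143 m: −αΔT+βΔS = −(1.2 × 10⁻⁴)(+4.8)+(8.1 × 10⁻⁴)(+12.13) = 9.2 × 10⁻³ → stable
  143–232 m: −αΔT+βΔS = −(1.2 × 10⁻⁴)(-5.1)+(8.1 × 10⁻⁴)(-23.07) = -0.018 → UNSTABLE
  232–259 m: −αΔT+βΔS = −(1.2 × 10⁻⁴)(-5.1)+(8.1 × 10⁻⁴)(+17.59) = 0.015 → stable
The 143–232 m interval has Δρ < 0: lighter water underlies denser water.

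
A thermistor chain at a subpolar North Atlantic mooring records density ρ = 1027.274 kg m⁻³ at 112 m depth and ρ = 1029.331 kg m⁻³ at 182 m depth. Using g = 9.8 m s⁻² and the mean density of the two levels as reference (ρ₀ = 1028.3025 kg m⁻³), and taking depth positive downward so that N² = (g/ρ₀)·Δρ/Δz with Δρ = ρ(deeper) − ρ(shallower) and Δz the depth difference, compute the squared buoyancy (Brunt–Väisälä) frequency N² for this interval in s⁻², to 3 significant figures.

2.80 × 10⁻⁴ s⁻²

Δρ = 1029.331 − 1027.274 = 2.057 kg m⁻³ over Δz = 182 − 112 = 70 m.
N² = (9.8/1028.3025) × (2.057/70) = 2.8005 × 10⁻⁴ s⁻² ≈ 2.80 × 10⁻⁴ s⁻².
A positive N² confirms static stability across the interval.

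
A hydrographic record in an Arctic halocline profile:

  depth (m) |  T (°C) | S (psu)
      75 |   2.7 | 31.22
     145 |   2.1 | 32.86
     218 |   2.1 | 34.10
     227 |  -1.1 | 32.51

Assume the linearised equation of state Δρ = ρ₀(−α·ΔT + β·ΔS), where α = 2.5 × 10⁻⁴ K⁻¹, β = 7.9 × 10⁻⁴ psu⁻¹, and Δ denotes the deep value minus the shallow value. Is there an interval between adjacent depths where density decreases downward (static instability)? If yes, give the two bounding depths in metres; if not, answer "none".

218–227 m

Evaluate Δρ/ρ₀ = −αΔT + βΔS across each adjacent pair:
  75–145 m: −αΔT+βΔS = −(2.5 × 10⁻⁴)(-0.6)+(7.9 × 10⁻⁴)(+1.64) = 1.4 × 10⁻³ → stable
  145–218 m: −αΔT+βΔS = −(2.5 × 10⁻⁴)(+0.0)+(7.9 × 10⁻⁴)(+1.24) = 9.8 × 10⁻⁴ → stable
  218–227 m: −αΔT+βΔS = −(2.5 × 10⁻⁴)(-3.2)+(7.9 × 10⁻⁴)(-1.59) = -4.6 × 10⁻⁴ → UNSTABLE
The 218–227 m interval has Δρ < 0: lighter water underlies denser water.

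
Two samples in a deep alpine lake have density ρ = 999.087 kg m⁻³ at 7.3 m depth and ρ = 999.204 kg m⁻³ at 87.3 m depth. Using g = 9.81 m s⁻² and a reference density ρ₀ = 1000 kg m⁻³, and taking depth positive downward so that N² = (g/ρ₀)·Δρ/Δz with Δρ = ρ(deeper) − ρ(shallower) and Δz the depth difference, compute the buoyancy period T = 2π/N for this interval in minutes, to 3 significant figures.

Δρ = 999.204 − 999.087 = 0.117 kg m⁻³ over Δz = 87.3 − 7.3 = 80 m.
N² = (9.81/1000) × (0.117/80) = 1.4347 × 10⁻⁵ s⁻².
N = √(1.4347 × 10⁻⁵) = 3.7877 × 10⁻³ rad s⁻¹, so T = 2π/N = 1.6588 × 10³ s = 27.647 min ≈ 27.6 min.

27.6 min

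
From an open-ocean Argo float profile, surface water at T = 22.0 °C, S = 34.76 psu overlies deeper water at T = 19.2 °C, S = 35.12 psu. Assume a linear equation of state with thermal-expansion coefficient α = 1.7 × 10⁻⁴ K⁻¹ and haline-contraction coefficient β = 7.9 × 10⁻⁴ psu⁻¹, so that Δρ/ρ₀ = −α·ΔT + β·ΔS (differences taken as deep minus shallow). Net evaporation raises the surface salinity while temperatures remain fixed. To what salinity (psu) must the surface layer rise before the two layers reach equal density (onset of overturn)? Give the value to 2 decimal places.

Neutral buoyancy requires −α(T_deep − T_surf) + β(S_deep − S_surf′) = 0.
S_surf′ = S_deep − (α/β)·ΔT = 35.12 − (1.7 × 10⁻⁴/7.9 × 10⁻⁴)·(-2.8) = 35.7225 psu.
Increase required: 35.7225 − 34.76 = 0.9625 psu.

35.72 psu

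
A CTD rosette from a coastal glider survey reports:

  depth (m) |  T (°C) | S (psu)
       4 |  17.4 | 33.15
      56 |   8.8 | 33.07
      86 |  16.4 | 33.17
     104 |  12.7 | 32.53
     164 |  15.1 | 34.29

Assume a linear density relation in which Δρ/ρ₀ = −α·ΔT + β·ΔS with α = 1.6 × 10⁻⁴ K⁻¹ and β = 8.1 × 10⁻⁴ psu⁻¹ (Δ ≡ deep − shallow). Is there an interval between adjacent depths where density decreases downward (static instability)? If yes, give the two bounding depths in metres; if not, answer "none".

56–86 m

Evaluate Δρ/ρ₀ = −αΔT + βΔS across each adjacent pair:
  4–56 m: −αΔT+βΔS = −(1.6 × 10⁻⁴)(-8.6)+(8.1 × 10⁻⁴)(-0.08) = 1.3 × 10⁻³ → stable
  56–86 m: −αΔT+βΔS = −(1.6 × 10⁻⁴)(+7.6)+(8.1 × 10⁻⁴)(+0.10) = -1.1 × 10⁻³ → UNSTABLE
  86–104 m: −αΔT+βΔS = −(1.6 × 10⁻⁴)(-3.7)+(8.1 × 10⁻⁴)(-0.64) = 7.4 × 10⁻⁵ → stable
  104–164 m: −αΔT+βΔS = −(1.6 × 10⁻⁴)(+2.4)+(8.1 × 10⁻⁴)(+1.76) = 1.0 × 10⁻³ → stable
The 56–86 m interval has Δρ < 0: lighter water underlies denser water.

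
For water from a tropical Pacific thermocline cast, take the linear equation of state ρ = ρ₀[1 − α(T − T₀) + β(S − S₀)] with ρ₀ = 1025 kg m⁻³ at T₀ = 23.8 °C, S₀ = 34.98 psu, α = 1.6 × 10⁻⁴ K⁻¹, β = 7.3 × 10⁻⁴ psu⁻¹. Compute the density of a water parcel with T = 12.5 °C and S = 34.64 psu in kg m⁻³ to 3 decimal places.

T − T₀ = -11.3 K, S − S₀ = -0.34 psu.
Bracket = 1 − α·(-11.3) + β·(-0.34) = 1 + (1.5598 × 10⁻³) = 1.0015598.
ρ = 1025 × 1.0015598 = 1026.599 kg m⁻³.

1026.599 kg m⁻³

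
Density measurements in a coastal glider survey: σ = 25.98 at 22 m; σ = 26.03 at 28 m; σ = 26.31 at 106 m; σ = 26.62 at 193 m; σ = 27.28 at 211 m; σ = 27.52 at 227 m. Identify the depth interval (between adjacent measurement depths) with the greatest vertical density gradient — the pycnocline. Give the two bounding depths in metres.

193–211 m

Compute the density gradient over each adjacent pair:
  22–28 m: Δρ/Δz = 0.05/6 = 8.3 × 10⁻³ kg m⁻⁴
  28–106 m: Δρ/Δz = 0.28/78 = 3.6 × 10⁻³ kg m⁻⁴
  106–193 m: Δρ/Δz = 0.31/87 = 3.6 × 10⁻³ kg m⁻⁴
  193–211 m: Δρ/Δz = 0.66/18 = 0.037 kg m⁻⁴
  211–227 m: Δρ/Δz = 0.24/16 = 0.015 kg m⁻⁴
The largest gradient is in the 193–211 m interval — the pycnocline.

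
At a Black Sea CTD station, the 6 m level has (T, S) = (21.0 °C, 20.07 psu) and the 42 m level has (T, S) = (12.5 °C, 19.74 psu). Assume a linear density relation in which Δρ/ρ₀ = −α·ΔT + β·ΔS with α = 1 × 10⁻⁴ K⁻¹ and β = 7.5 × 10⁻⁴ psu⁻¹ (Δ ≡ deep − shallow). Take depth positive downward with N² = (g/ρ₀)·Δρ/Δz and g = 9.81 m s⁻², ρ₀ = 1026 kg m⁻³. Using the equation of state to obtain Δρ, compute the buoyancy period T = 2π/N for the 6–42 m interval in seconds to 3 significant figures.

ΔT = -8.5 K, ΔS = -0.33 psu (deep − shallow).
Δρ/ρ₀ = −αΔT + βΔS = 8.50 × 10⁻⁴ − 2.475 × 10⁻⁴ = 6.025 × 10⁻⁴, so Δρ ≈ 0.6182 kg m⁻³.
N² = (g/ρ₀)·Δρ/Δz = g·(Δρ/ρ₀)/Δz = 9.81 × 6.025 × 10⁻⁴ / 36 = 1.6418 × 10⁻⁴ s⁻².
N = √(1.6418 × 10⁻⁴) = 0.012813 rad s⁻¹ → T = 2π/N = 490.38 s ≈ 490 s.

490 s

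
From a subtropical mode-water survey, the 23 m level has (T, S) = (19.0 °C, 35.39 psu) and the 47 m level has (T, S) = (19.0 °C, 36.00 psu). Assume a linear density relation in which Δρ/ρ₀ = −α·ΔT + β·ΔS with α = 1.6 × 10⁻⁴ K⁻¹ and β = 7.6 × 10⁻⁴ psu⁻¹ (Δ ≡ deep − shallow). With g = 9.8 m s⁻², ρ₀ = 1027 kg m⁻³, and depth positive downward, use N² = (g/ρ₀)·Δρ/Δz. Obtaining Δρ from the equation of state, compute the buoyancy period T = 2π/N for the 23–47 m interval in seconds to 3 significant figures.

457 s

ΔT = +0.0 K, ΔS = +0.61 psu (deep − shallow).
Δρ/ρ₀ = −αΔT + βΔS = 0 + 4.636 × 10⁻⁴ = 4.636 × 10⁻⁴, so Δρ ≈ 0.4761 kg m⁻³.
N² = (g/ρ₀)·Δρ/Δz = g·(Δρ/ρ₀)/Δz = 9.8 × 4.636 × 10⁻⁴ / 24 = 1.8930 × 10⁻⁴ s⁻².
N = √(1.8930 × 10⁻⁴) = 0.013759 rad s⁻¹ → T = 2π/N = 456.66 s ≈ 457 s.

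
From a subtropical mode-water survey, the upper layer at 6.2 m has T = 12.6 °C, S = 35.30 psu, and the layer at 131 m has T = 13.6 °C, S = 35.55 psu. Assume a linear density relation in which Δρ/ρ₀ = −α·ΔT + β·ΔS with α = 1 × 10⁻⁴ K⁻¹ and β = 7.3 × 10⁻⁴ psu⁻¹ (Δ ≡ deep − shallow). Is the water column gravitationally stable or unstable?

stable

ΔT = 13.6 − 12.6 = +1.0 K and ΔS = 35.55 − 35.30 = +0.25 psu (deep − shallow).
−αΔT = -1.00 × 10⁻⁴; βΔS = 1.825 × 10⁻⁴; sum Δρ/ρ₀ = 8.25 × 10⁻⁵.
Δρ/ρ₀ > 0, so Δρ > 0: deeper water is denser → statically stable.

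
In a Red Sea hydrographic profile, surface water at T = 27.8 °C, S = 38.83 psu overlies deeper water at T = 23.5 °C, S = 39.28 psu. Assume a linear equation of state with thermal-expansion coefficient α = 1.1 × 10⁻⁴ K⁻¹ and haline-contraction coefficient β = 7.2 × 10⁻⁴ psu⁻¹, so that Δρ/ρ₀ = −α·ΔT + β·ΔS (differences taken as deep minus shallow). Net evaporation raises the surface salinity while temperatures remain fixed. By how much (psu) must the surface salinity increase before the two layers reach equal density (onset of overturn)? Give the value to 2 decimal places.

1.11 psu

Neutral buoyancy requires −α(T_deep − T_surf) + β(S_deep − S_surf′) = 0.
S_surf′ = S_deep − (α/β)·ΔT = 39.28 − (1.1 × 10⁻⁴/7.2 × 10⁻⁴)·(-4.3) = 39.9369 psu.
Increase required: 39.9369 − 38.83 = 1.1069 psu.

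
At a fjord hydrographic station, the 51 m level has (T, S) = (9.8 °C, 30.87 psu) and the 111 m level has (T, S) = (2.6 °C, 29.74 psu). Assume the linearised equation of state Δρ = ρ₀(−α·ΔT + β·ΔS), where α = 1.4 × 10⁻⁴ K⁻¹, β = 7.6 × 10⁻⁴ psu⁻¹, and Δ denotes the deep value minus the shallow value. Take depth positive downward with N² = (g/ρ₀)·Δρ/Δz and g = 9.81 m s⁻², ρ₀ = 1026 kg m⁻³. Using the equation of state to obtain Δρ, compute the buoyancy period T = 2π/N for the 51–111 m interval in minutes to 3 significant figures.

21.2 min

ΔT = -7.2 K, ΔS = -1.13 psu (deep − shallow).
Δρ/ρ₀ = −αΔT + βΔS = 1.008 × 10⁻³ − 8.588 × 10⁻⁴ = 1.492 × 10⁻⁴, so Δρ ≈ 0.1531 kg m⁻³.
N² = (g/ρ₀)·Δρ/Δz = g·(Δρ/ρ₀)/Δz = 9.81 × 1.492 × 10⁻⁴ / 60 = 2.4394 × 10⁻⁵ s⁻².
N = √(2.4394 × 10⁻⁵) = 4.9390 × 10⁻³ rad s⁻¹ → T = 2π/N = 1.2722 × 10³ s = 21.203 min ≈ 21.2 min.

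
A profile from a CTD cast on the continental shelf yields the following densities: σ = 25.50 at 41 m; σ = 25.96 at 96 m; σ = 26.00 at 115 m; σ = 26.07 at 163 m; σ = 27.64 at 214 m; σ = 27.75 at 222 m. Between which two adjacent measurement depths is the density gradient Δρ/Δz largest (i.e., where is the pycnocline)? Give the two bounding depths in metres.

Compute the density gradient over each adjacent pair:
  41–96 m: Δρ/Δz = 0.46/55 = 8.4 × 10⁻³ kg m⁻⁴
  96–115 m: Δρ/Δz = 0.04/19 = 2.1 × 10⁻³ kg m⁻⁴
  115–163 m: Δρ/Δz = 0.07/48 = 1.5 × 10⁻³ kg m⁻⁴
  163–214 m: Δρ/Δz = 1.57/51 = 0.031 kg m⁻⁴
  214–222 m: Δρ/Δz = 0.11/8 = 0.014 kg m⁻⁴
The largest gradient is in the 163–214 m interval — the pycnocline.

163–214 m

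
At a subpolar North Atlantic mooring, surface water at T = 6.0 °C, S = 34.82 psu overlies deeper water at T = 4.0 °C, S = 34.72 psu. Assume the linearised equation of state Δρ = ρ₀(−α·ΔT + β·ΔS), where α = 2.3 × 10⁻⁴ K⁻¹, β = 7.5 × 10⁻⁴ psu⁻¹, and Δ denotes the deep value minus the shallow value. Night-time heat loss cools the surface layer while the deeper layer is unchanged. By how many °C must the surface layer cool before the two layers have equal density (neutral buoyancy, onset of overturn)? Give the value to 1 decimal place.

Neutral buoyancy requires Δρ = 0, i.e. −α(T_deep − T_surf′) + β(S_deep − S_surf) = 0.
T_surf′ = T_deep − (β/α)·ΔS = 4.0 − (7.5 × 10⁻⁴/2.3 × 10⁻⁴)·(-0.10) = 4.326 °C.
Cooling required: 6.0 − (4.326) = 1.674 °C.

1.7 °C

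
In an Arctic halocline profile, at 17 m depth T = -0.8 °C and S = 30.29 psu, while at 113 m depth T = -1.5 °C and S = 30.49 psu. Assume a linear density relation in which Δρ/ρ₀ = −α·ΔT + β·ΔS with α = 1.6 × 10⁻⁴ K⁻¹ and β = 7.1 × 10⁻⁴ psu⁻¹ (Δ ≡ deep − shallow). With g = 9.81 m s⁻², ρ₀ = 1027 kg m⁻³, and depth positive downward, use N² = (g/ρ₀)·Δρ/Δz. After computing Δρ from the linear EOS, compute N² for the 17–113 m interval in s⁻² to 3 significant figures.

2.60 × 10⁻⁵ s⁻²

ΔT = -0.7 K, ΔS = +0.20 psu (deep − shallow).
Δρ/ρ₀ = −αΔT + βΔS = 1.12 × 10⁻⁴ + 1.42 × 10⁻⁴ = 2.54 × 10⁻⁴, so Δρ ≈ 0.2609 kg m⁻³.
N² = (g/ρ₀)·Δρ/Δz = g·(Δρ/ρ₀)/Δz = 9.81 × 2.54 × 10⁻⁴ / 96 = 2.5956 × 10⁻⁵ s⁻² ≈ 2.60 × 10⁻⁵ s⁻².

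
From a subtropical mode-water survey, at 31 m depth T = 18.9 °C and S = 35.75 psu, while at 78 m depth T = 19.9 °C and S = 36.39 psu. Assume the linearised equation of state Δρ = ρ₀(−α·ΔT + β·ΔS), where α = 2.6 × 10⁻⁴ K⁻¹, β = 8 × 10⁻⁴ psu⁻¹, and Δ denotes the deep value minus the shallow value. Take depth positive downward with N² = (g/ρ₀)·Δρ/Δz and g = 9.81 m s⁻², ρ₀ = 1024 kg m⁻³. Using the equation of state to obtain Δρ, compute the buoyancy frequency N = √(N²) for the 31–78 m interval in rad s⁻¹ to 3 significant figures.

ΔT = +1.0 K, ΔS = +0.64 psu (deep − shallow).
Δρ/ρ₀ = −αΔT + βΔS = -2.60 × 10⁻⁴ + 5.12 × 10⁻⁴ = 2.52 × 10⁻⁴, so Δρ ≈ 0.2580 kg m⁻³.
N² = (g/ρ₀)·Δρ/Δz = g·(Δρ/ρ₀)/Δz = 9.81 × 2.52 × 10⁻⁴ / 47 = 5.2598 × 10⁻⁵ s⁻².
N = √(5.2598 × 10⁻⁵) = 7.2524 × 10⁻³ rad s⁻¹ ≈ 7.25 × 10⁻³ rad s⁻¹.

7.25 × 10⁻³ rad s⁻¹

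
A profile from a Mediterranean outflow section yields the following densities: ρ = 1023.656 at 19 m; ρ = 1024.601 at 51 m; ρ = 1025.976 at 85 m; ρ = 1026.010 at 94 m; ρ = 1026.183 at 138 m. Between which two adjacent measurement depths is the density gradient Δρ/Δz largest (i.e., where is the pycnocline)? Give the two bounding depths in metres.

51–85 m

Compute the density gradient over each adjacent pair:
  19–51 m: Δρ/Δz = 0.945/32 = 0.030 kg m⁻⁴
  51–85 m: Δρ/Δz = 1.375/34 = 0.040 kg m⁻⁴
  85–94 m: Δρ/Δz = 0.034/9 = 3.8 × 10⁻³ kg m⁻⁴
  94–138 m: Δρ/Δz = 0.173/44 = 3.9 × 10⁻³ kg m⁻⁴
The largest gradient is in the 51–85 m interval — the pycnocline.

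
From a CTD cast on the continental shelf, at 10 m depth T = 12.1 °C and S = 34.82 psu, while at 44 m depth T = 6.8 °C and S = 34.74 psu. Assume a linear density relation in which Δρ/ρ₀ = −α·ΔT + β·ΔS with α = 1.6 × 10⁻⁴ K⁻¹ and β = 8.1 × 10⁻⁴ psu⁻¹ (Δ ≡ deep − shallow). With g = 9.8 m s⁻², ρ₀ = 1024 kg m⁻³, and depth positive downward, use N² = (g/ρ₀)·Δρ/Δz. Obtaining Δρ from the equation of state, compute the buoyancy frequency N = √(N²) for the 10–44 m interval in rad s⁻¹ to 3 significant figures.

0.0150 rad s⁻¹

ΔT = -5.3 K, ΔS = -0.08 psu (deep − shallow).
Δρ/ρ₀ = −αΔT + βΔS = 8.48 × 10⁻⁴ − 6.48 × 10⁻⁵ = 7.832 × 10⁻⁴, so Δρ ≈ 0.8020 kg m⁻³.
N² = (g/ρ₀)·Δρ/Δz = g·(Δρ/ρ₀)/Δz = 9.8 × 7.832 × 10⁻⁴ / 34 = 2.2575 × 10⁻⁴ s⁻².
N = √(2.2575 × 10⁻⁴) = 0.015025 rad s⁻¹ ≈ 0.0150 rad s⁻¹.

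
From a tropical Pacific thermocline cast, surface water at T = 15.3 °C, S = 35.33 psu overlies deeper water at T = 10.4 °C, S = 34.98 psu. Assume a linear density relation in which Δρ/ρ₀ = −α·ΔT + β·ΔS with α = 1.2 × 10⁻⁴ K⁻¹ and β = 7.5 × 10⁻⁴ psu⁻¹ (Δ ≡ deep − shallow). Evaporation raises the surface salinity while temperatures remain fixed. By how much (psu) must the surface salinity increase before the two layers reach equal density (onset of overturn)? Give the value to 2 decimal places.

Neutral buoyancy requires −α(T_deep − T_surf) + β(S_deep − S_surf′) = 0.
S_surf′ = S_deep − (α/β)·ΔT = 34.98 − (1.2 × 10⁻⁴/7.5 × 10⁻⁴)·(-4.9) = 35.7640 psu.
Increase required: 35.7640 − 35.33 = 0.4340 psu.

0.43 psu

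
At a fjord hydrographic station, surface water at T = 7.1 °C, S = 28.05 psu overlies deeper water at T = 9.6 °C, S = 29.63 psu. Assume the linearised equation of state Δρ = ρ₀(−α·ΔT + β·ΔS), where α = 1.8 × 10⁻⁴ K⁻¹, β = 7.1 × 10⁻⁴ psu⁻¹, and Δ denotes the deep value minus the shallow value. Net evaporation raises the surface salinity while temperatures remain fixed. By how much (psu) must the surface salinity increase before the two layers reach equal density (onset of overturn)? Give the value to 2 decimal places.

Neutral buoyancy requires −α(T_deep − T_surf) + β(S_deep − S_surf′) = 0.
S_surf′ = S_deep − (α/β)·ΔT = 29.63 − (1.8 × 10⁻⁴/7.1 × 10⁻⁴)·(+2.5) = 28.9962 psu.
Increase required: 28.9962 − 28.05 = 0.9462 psu.

0.95 psu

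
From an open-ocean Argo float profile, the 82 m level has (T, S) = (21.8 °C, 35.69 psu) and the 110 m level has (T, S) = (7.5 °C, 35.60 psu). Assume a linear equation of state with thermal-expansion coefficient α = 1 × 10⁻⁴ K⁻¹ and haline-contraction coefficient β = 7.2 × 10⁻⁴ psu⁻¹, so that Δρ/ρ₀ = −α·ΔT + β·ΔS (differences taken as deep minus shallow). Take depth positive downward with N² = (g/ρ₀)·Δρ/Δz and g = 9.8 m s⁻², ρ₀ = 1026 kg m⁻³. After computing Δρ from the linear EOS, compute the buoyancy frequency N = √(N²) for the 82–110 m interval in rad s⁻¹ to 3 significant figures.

0.0219 rad s⁻¹

ΔT = -14.3 K, ΔS = -0.09 psu (deep − shallow).
Δρ/ρ₀ = −αΔT + βΔS = 1.43 × 10⁻³ − 6.48 × 10⁻⁵ = 1.3652 × 10⁻³, so Δρ ≈ 1.401 kg m⁻³.
N² = (g/ρ₀)·Δρ/Δz = g·(Δρ/ρ₀)/Δz = 9.8 × 1.3652 × 10⁻³ / 28 = 4.7782 × 10⁻⁴ s⁻².
N = √(4.7782 × 10⁻⁴) = 0.021859 rad s⁻¹ ≈ 0.0219 rad s⁻¹.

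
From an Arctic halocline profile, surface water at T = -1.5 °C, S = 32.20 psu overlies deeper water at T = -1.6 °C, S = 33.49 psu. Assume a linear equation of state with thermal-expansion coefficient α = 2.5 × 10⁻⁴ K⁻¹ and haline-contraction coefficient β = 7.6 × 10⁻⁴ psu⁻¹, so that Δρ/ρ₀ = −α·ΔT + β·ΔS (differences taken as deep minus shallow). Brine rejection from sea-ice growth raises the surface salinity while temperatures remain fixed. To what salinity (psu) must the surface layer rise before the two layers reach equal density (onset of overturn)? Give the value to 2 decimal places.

33.52 psu

Neutral buoyancy requires −α(T_deep − T_surf) + β(S_deep − S_surf′) = 0.
S_surf′ = S_deep − (α/β)·ΔT = 33.49 − (2.5 × 10⁻⁴/7.6 × 10⁻⁴)·(-0.1) = 33.5229 psu.
Increase required: 33.5229 − 32.20 = 1.3229 psu.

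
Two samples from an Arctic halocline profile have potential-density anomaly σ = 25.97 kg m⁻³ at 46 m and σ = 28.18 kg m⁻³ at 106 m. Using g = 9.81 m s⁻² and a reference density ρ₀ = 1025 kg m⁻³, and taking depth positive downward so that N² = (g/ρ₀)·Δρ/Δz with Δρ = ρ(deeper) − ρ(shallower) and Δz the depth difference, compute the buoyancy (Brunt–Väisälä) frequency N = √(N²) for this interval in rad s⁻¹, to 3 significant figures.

0.0188 rad s⁻¹

Δρ = 1028.18 − 1025.97 = 2.21 kg m⁻³ over Δz = 106 − 46 = 60 m.
N² = (9.81/1025) × (2.21/60) = 3.5252 × 10⁻⁴ s⁻².
N = √(3.5252 × 10⁻⁴) = 0.018776 rad s⁻¹ ≈ 0.0188 rad s⁻¹.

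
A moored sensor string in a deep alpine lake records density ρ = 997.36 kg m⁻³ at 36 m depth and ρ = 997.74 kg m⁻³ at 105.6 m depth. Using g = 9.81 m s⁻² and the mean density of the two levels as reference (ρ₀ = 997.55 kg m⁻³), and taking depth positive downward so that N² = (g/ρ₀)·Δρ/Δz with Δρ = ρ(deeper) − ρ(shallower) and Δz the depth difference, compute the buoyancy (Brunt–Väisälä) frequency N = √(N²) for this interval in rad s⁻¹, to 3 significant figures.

Δρ = 997.74 − 997.36 = 0.38 kg m⁻³ over Δz = 105.6 − 36 = 69.6 m.
N² = (9.81/997.55) × (0.38/69.6) = 5.3692 × 10⁻⁵ s⁻².
N = √(5.3692 × 10⁻⁵) = 7.3275 × 10⁻³ rad s⁻¹ ≈ 7.33 × 10⁻³ rad s⁻¹.

7.33 × 10⁻³ rad s⁻¹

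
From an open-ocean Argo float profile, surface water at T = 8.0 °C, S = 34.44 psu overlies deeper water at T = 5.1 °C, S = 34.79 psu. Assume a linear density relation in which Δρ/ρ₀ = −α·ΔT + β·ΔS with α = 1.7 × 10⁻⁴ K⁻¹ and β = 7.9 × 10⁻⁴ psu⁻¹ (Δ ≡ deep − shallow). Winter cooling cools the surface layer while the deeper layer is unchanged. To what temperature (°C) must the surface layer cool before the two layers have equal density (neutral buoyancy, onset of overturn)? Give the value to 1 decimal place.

Neutral buoyancy requires Δρ = 0, i.e. −α(T_deep − T_surf′) + β(S_deep − S_surf) = 0.
T_surf′ = T_deep − (β/α)·ΔS = 5.1 − (7.9 × 10⁻⁴/1.7 × 10⁻⁴)·(+0.35) = 3.474 °C.
Cooling required: 8.0 − (3.474) = 4.526 °C.

3.5 °C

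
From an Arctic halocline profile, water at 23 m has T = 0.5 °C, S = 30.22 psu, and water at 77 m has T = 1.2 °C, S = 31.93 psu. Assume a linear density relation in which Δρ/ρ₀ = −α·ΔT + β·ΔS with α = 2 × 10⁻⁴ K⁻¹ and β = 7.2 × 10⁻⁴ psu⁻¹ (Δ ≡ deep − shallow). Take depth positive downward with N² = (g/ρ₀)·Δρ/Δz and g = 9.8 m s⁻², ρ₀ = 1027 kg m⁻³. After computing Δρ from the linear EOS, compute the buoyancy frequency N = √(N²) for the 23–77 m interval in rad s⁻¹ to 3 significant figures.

ΔT = +0.7 K, ΔS = +1.71 psu (deep − shallow).
Δρ/ρ₀ = −αΔT + βΔS = -1.40 × 10⁻⁴ + 1.2312 × 10⁻³ = 1.0912 × 10⁻³, so Δρ ≈ 1.121 kg m⁻³.
N² = (g/ρ₀)·Δρ/Δz = g·(Δρ/ρ₀)/Δz = 9.8 × 1.0912 × 10⁻³ / 54 = 1.9803 × 10⁻⁴ s⁻².
N = √(1.9803 × 10⁻⁴) = 0.014072 rad s⁻¹ ≈ 0.0141 rad s⁻¹.

0.0141 rad s⁻¹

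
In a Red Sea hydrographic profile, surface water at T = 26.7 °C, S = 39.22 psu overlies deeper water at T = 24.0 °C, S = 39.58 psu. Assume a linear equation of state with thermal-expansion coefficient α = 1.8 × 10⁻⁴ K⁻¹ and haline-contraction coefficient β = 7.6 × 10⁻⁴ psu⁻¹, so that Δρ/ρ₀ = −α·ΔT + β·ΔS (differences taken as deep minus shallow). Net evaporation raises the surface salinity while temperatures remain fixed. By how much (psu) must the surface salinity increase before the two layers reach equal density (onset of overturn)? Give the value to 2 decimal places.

Neutral buoyancy requires −α(T_deep − T_surf) + β(S_deep − S_surf′) = 0.
S_surf′ = S_deep − (α/β)·ΔT = 39.58 − (1.8 × 10⁻⁴/7.6 × 10⁻⁴)·(-2.7) = 40.2195 psu.
Increase required: 40.2195 − 39.22 = 0.9995 psu.

1.00 psu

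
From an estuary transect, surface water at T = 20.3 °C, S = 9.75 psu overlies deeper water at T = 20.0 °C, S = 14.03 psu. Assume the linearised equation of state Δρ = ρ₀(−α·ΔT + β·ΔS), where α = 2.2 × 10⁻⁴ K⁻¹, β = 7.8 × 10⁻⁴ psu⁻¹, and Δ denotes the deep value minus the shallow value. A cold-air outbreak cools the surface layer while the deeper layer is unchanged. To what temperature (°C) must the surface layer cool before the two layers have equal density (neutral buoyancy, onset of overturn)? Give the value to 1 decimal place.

Neutral buoyancy requires Δρ = 0, i.e. −α(T_deep − T_surf′) + β(S_deep − S_surf) = 0.
T_surf′ = T_deep − (β/α)·ΔS = 20.0 − (7.8 × 10⁻⁴/2.2 × 10⁻⁴)·(+4.28) = 4.825 °C.
Cooling required: 20.3 − (4.825) = 15.475 °C.

4.8 °C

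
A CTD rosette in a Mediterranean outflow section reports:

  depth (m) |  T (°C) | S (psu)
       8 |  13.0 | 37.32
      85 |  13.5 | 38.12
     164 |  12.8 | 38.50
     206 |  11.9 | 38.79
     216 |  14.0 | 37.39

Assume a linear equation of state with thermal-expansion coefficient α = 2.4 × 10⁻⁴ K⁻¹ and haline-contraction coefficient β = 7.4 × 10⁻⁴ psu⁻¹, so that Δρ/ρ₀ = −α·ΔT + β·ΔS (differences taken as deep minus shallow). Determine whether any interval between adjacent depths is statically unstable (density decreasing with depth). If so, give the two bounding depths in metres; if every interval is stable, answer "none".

Evaluate Δρ/ρ₀ = −αΔT + βΔS across each adjacent pair:
  8–85 m: −αΔT+βΔS = −(2.4 × 10⁻⁴)(+0.5)+(7.4 × 10⁻⁴)(+0.80) = 4.7 × 10⁻⁴ → stable
  85–164 m: −αΔT+βΔS = −(2.4 × 10⁻⁴)(-0.7)+(7.4 × 10⁻⁴)(+0.38) = 4.5 × 10⁻⁴ → stable
  164–206 m: −αΔT+βΔS = −(2.4 × 10⁻⁴)(-0.9)+(7.4 × 10⁻⁴)(+0.29) = 4.3 × 10⁻⁴ → stable
  206–216 m: −αΔT+βΔS = −(2.4 × 10⁻⁴)(+2.1)+(7.4 × 10⁻⁴)(-1.40) = -1.5 × 10⁻³ → UNSTABLE
The 206–216 m interval has Δρ < 0: lighter water underlies denser water.

206–216 m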